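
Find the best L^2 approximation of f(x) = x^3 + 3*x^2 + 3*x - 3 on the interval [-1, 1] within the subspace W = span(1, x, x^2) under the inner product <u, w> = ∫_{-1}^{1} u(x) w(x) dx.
g(x) = 3*x^2 + 18*x/5 - 3

The best approximation g ∈ W is the orthogonal projection of f onto W. Writing g = a_0 + a_1 x + a_2 x^2, the coefficients solve the normal equations G · a = b where
  G_{ij} = <φ_i, φ_j> and b_i = <f, φ_i>, with φ_0 = 1, φ_1 = x, φ_2 = x^2.
G =
  [2, 0, 2/3]
  [0, 2/3, 0]
  [2/3, 0, 2/5],
b = (-4, 12/5, -4/5).
Solving gives a_0 = -3, a_1 = 18/5, a_2 = 3, so
  g(x) = 3*x^2 + 18*x/5 - 3.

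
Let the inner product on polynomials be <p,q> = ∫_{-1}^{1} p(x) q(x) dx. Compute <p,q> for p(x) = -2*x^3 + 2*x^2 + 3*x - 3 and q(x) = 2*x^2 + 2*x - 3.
<p,q> = 14

Expand the product: p(x)·q(x) = -4*x^5 + 16*x^3 - 6*x^2 - 15*x + 9.
∫_{-1}^{1} of each monomial x^k gives [2/(k+1) if k even, 0 if k odd]. Integrating term-by-term (or equivalently evaluating the antiderivative F(x) = -2*x^6/3 + 4*x^4 - 2*x^3 - 15*x^2/2 + 9*x at the endpoints):
  F(1) − F(−1) = 17/6 − (-67/6) = 14.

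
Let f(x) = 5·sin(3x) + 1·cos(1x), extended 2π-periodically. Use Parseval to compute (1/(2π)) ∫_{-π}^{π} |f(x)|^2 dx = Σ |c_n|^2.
Σ |c_n|^2 = 13

Expand |f|^2 and use orthogonality of {sin(nx), cos(mx)} on [-π, π]:
  ∫_{-π}^{π} sin(nx)^2 dx = π, ∫ cos(mx)^2 dx = π, and cross terms integrate to 0.
So ∫_{-π}^{π} f(x)^2 dx = 5^2 · π + 1^2 · π = (25 + 1)π.
Divide by 2π: (25 + 1)/2 = 13.
By Parseval, this equals Σ |c_n|^2.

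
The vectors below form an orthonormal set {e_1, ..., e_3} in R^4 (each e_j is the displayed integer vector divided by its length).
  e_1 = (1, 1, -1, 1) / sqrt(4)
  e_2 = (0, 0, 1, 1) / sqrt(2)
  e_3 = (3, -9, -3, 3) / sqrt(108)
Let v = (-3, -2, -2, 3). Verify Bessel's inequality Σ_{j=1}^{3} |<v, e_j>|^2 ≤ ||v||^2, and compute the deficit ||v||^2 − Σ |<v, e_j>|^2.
Σ |<v, e_j>|^2 = 35/6; ||v||^2 = 26; deficit = 121/6

Write each e_j = u_j / sqrt(<u_j, u_j>) where u_j is the displayed integer vector. Then <v, e_j> = <v, u_j> / sqrt(<u_j, u_j>), so |<v, e_j>|^2 = <v, u_j>^2 / <u_j, u_j>.
Coefficients: <v, e_1> = 0/sqrt(4), <v, e_2> = 1/sqrt(2), <v, e_3> = 24/sqrt(108).
Square and sum: Σ |<v, e_j>|^2 = 35/6.
Compute ||v||^2 = v·v = 26.
Deficit = 26 − 35/6 = 121/6 ≥ 0, confirming Bessel's inequality. (The deficit equals ||v − Σ <v,e_j> e_j||^2, the squared distance from v to span{e_j}.)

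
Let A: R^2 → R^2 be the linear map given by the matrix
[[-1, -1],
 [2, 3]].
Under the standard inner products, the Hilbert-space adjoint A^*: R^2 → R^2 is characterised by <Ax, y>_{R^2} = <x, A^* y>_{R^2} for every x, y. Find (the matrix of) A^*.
A^* = A^T =
[[-1, 2],
 [-1, 3]]

For real matrices with standard dot products, the defining identity <Ax, y> = <x, A^* y> gives (Ax)^T y = x^T (A^*) y, i.e. x^T A^T y = x^T (A^*) y. Since this holds for all x, y, we must have A^* = A^T. Therefore
A^* =
[[-1, 2],
 [-1, 3]].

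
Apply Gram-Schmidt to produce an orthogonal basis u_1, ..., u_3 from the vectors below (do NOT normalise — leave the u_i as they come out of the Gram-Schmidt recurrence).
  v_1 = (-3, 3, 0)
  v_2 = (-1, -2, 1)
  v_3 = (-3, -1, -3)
Orthogonal basis:
  u_1 = (-3, 3, 0)
  u_2 = (-3/2, -3/2, 1)
  u_3 = (-13/11, -13/11, -39/11)

Apply the Gram-Schmidt recurrence
  u_1 = v_1
  u_i = v_i − Σ_{j<i} ((v_i · u_j) / (u_j · u_j)) · u_j.

Step by step this gives:
  u_1 = (-3, 3, 0)
  u_2 = (-3/2, -3/2, 1)
  u_3 = (-13/11, -13/11, -39/11)

Orthogonality check:
  u_2 · u_1 = 0 (should be 0)
  u_3 · u_1 = 0 (should be 0)
  u_3 · u_2 = 0 (should be 0)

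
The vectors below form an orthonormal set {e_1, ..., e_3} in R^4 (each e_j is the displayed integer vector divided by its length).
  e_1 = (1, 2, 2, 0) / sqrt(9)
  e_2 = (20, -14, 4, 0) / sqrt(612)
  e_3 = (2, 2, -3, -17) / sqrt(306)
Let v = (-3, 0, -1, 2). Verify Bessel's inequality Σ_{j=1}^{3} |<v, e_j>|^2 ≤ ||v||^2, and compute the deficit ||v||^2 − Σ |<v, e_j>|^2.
Σ |<v, e_j>|^2 = 251/18; ||v||^2 = 14; deficit = 1/18

Write each e_j = u_j / sqrt(<u_j, u_j>) where u_j is the displayed integer vector. Then <v, e_j> = <v, u_j> / sqrt(<u_j, u_j>), so |<v, e_j>|^2 = <v, u_j>^2 / <u_j, u_j>.
Coefficients: <v, e_1> = -5/sqrt(9), <v, e_2> = -64/sqrt(612), <v, e_3> = -37/sqrt(306).
Square and sum: Σ |<v, e_j>|^2 = 251/18.
Compute ||v||^2 = v·v = 14.
Deficit = 14 − 251/18 = 1/18 ≥ 0, confirming Bessel's inequality. (The deficit equals ||v − Σ <v,e_j> e_j||^2, the squared distance from v to span{e_j}.)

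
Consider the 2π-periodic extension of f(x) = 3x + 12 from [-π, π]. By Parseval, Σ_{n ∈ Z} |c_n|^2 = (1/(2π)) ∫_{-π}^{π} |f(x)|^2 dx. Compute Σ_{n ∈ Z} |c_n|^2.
Σ |c_n|^2 = 3π^2 + 144

Expand and integrate term by term over [-π, π]:
  ∫ (3x)^2 dx = 9·(2π^3/3); ∫ 2·3·(12)·x dx = 0 (odd integrand); ∫ 12^2 dx = 144·2π.
So (1/(2π)) ∫_{-π}^{π} (3x + 12)^2 dx = 9π^2/3 + 144 = 3π^2 + 144.
Parseval ⇒ Σ |c_n|^2 = 3π^2 + 144.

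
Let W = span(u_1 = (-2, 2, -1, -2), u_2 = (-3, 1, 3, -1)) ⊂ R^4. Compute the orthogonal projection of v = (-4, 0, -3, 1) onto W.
proj_W(v) = (-221/211, 295/211, -277/211, -295/211)

Set up U = [u_1 | ... | u_2] ∈ R^(4×2). The projector onto W = col(U) is P = U (U^T U)^(-1) U^T.
Compute U^T U =
  [13, 7]
  [7, 20],
and U^T v = (9, 2).
Solve U^T U · c = U^T v for the coefficients: c = (166/211, -37/211). The projection is proj_W(v) = U c.
Check: (v - proj_W(v)) · u_1 = 0  (should be 0).
Check: (v - proj_W(v)) · u_2 = 0  (should be 0).
Result: proj_W(v) = (-221/211, 295/211, -277/211, -295/211).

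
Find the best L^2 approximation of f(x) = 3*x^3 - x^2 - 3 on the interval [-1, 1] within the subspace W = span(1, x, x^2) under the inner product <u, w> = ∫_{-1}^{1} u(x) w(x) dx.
g(x) = -x^2 + 9*x/5 - 3

The best approximation g ∈ W is the orthogonal projection of f onto W. Writing g = a_0 + a_1 x + a_2 x^2, the coefficients solve the normal equations G · a = b where
  G_{ij} = <φ_i, φ_j> and b_i = <f, φ_i>, with φ_0 = 1, φ_1 = x, φ_2 = x^2.
G =
  [2, 0, 2/3]
  [0, 2/3, 0]
  [2/3, 0, 2/5],
b = (-20/3, 6/5, -12/5).
Solving gives a_0 = -3, a_1 = 9/5, a_2 = -1, so
  g(x) = -x^2 + 9*x/5 - 3.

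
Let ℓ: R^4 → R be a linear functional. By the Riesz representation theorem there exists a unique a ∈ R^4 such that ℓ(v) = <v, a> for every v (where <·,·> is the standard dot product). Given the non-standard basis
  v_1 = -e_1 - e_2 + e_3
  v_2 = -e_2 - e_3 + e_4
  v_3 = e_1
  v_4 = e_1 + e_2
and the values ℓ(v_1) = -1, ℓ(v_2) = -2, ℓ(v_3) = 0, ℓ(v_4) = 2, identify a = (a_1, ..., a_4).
a = (0, 2, 1, 1)

Write a = (a_1, ..., a_4) in the standard basis. For each basis vector v_i, ℓ(v_i) = <v_i, a> is a linear equation in the a_j's. Collect the n equations into a matrix system V a = ℓ, where row i of V is v_i (expressed in the standard basis). Since V is invertible (lower-triangular with 1s on the diagonal, up to permutation), solve by back-substitution:
  V =
[[-1, -1, 1, 0],
 [0, -1, -1, 1],
 [1, 0, 0, 0],
 [1, 1, 0, 0]]
  V a = (-1, -2, 0, 2)
Solving gives a = (0, 2, 1, 1).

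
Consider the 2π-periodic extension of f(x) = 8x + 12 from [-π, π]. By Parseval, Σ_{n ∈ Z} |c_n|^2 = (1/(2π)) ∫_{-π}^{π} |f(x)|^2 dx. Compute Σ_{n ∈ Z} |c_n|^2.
Σ |c_n|^2 = 64π^2/3 + 144

Expand and integrate term by term over [-π, π]:
  ∫ (8x)^2 dx = 64·(2π^3/3); ∫ 2·8·(12)·x dx = 0 (odd integrand); ∫ 12^2 dx = 144·2π.
So (1/(2π)) ∫_{-π}^{π} (8x + 12)^2 dx = 64π^2/3 + 144 = 64π^2/3 + 144.
Parseval ⇒ Σ |c_n|^2 = 64π^2/3 + 144.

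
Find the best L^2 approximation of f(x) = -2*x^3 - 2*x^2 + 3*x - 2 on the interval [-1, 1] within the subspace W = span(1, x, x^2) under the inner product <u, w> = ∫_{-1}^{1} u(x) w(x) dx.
g(x) = -2*x^2 + 9*x/5 - 2

The best approximation g ∈ W is the orthogonal projection of f onto W. Writing g = a_0 + a_1 x + a_2 x^2, the coefficients solve the normal equations G · a = b where
  G_{ij} = <φ_i, φ_j> and b_i = <f, φ_i>, with φ_0 = 1, φ_1 = x, φ_2 = x^2.
G =
  [2, 0, 2/3]
  [0, 2/3, 0]
  [2/3, 0, 2/5],
b = (-16/3, 6/5, -32/15).
Solving gives a_0 = -2, a_1 = 9/5, a_2 = -2, so
  g(x) = -2*x^2 + 9*x/5 - 2.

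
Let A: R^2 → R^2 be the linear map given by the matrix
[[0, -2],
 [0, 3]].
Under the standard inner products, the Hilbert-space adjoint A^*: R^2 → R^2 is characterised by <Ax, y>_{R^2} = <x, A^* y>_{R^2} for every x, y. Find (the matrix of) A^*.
A^* = A^T =
[[0, 0],
 [-2, 3]]

For real matrices with standard dot products, the defining identity <Ax, y> = <x, A^* y> gives (Ax)^T y = x^T (A^*) y, i.e. x^T A^T y = x^T (A^*) y. Since this holds for all x, y, we must have A^* = A^T. Therefore
A^* =
[[0, 0],
 [-2, 3]].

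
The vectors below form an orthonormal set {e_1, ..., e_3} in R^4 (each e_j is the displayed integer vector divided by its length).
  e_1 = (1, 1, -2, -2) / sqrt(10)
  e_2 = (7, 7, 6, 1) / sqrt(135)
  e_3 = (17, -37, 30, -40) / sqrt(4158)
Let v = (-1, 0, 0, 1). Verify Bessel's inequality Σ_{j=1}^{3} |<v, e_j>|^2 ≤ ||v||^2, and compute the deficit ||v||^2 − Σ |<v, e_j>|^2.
Σ |<v, e_j>|^2 = 150/77; ||v||^2 = 2; deficit = 4/77

Write each e_j = u_j / sqrt(<u_j, u_j>) where u_j is the displayed integer vector. Then <v, e_j> = <v, u_j> / sqrt(<u_j, u_j>), so |<v, e_j>|^2 = <v, u_j>^2 / <u_j, u_j>.
Coefficients: <v, e_1> = -3/sqrt(10), <v, e_2> = -6/sqrt(135), <v, e_3> = -57/sqrt(4158).
Square and sum: Σ |<v, e_j>|^2 = 150/77.
Compute ||v||^2 = v·v = 2.
Deficit = 2 − 150/77 = 4/77 ≥ 0, confirming Bessel's inequality. (The deficit equals ||v − Σ <v,e_j> e_j||^2, the squared distance from v to span{e_j}.)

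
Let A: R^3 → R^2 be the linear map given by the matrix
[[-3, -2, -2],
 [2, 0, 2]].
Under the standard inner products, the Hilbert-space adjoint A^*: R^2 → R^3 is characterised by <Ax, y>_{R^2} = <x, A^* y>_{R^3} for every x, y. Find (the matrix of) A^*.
A^* = A^T =
[[-3, 2],
 [-2, 0],
 [-2, 2]]

For real matrices with standard dot products, the defining identity <Ax, y> = <x, A^* y> gives (Ax)^T y = x^T (A^*) y, i.e. x^T A^T y = x^T (A^*) y. Since this holds for all x, y, we must have A^* = A^T. Therefore
A^* =
[[-3, 2],
 [-2, 0],
 [-2, 2]].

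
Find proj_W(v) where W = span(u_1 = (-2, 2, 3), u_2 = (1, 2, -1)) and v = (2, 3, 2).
proj_W(v) = (2/101, 328/101, 52/101)

Set up U = [u_1 | ... | u_2] ∈ R^(3×2). The projector onto W = col(U) is P = U (U^T U)^(-1) U^T.
Compute U^T U =
  [17, -1]
  [-1, 6],
and U^T v = (8, 6).
Solve U^T U · c = U^T v for the coefficients: c = (54/101, 110/101). The projection is proj_W(v) = U c.
Check: (v - proj_W(v)) · u_1 = 0  (should be 0).
Check: (v - proj_W(v)) · u_2 = 0  (should be 0).
Result: proj_W(v) = (2/101, 328/101, 52/101).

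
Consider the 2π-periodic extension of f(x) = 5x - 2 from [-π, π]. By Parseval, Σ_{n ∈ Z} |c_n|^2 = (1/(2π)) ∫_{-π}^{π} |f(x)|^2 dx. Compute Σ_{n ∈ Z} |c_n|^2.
Σ |c_n|^2 = 25π^2/3 + 4

Expand and integrate term by term over [-π, π]:
  ∫ (5x)^2 dx = 25·(2π^3/3); ∫ 2·5·(-2)·x dx = 0 (odd integrand); ∫ (-2)^2 dx = 4·2π.
So (1/(2π)) ∫_{-π}^{π} (5x - 2)^2 dx = 25π^2/3 + 4 = 25π^2/3 + 4.
Parseval ⇒ Σ |c_n|^2 = 25π^2/3 + 4.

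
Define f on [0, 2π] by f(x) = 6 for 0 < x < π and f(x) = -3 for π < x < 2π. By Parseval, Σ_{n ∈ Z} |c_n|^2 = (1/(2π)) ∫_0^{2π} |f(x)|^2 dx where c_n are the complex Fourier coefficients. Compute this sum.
Σ |c_n|^2 = 45/2

Parseval equates the L^2 energy of f (normalised by 1/(2π)) with the ℓ^2 sum of its Fourier coefficients: (1/(2π)) ∫_0^{2π} |f|^2 = Σ |c_n|^2.
Compute the left side: (1/(2π)) [∫_0^π 6^2 dx + ∫_π^{2π} (-3)^2 dx] = (1/(2π)) · (36π + 9π) = (36 + 9)/2 = 45/2.
So Σ_{n ∈ Z} |c_n|^2 = 45/2.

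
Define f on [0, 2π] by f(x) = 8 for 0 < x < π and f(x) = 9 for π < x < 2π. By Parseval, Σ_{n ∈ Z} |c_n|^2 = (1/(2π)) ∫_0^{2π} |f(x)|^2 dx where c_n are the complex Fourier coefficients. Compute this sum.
Σ |c_n|^2 = 145/2

Parseval equates the L^2 energy of f (normalised by 1/(2π)) with the ℓ^2 sum of its Fourier coefficients: (1/(2π)) ∫_0^{2π} |f|^2 = Σ |c_n|^2.
Compute the left side: (1/(2π)) [∫_0^π 8^2 dx + ∫_π^{2π} 9^2 dx] = (1/(2π)) · (64π + 81π) = (64 + 81)/2 = 145/2.
So Σ_{n ∈ Z} |c_n|^2 = 145/2.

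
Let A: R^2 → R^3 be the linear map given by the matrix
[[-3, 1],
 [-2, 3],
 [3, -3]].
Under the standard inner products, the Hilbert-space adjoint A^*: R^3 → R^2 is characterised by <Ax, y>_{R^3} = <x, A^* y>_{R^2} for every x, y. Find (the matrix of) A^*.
A^* = A^T =
[[-3, -2, 3],
 [1, 3, -3]]

For real matrices with standard dot products, the defining identity <Ax, y> = <x, A^* y> gives (Ax)^T y = x^T (A^*) y, i.e. x^T A^T y = x^T (A^*) y. Since this holds for all x, y, we must have A^* = A^T. Therefore
A^* =
[[-3, -2, 3],
 [1, 3, -3]].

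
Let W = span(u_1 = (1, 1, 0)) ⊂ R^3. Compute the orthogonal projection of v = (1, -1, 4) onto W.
proj_W(v) = (0, 0, 0)

Set up U = [u_1 | ... | u_1] ∈ R^(3×1). The projector onto W = col(U) is P = U (U^T U)^(-1) U^T.
Compute U^T U =
  [2],
and U^T v = (0).
Solve U^T U · c = U^T v for the coefficients: c = (0). The projection is proj_W(v) = U c.
Check: (v - proj_W(v)) · u_1 = 0  (should be 0).
Result: proj_W(v) = (0, 0, 0).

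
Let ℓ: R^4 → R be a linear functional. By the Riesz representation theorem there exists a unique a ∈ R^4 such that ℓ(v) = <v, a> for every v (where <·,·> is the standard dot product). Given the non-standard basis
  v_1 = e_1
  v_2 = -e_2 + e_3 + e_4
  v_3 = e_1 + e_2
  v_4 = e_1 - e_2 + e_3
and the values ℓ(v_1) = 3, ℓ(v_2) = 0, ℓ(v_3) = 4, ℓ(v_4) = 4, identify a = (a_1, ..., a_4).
a = (3, 1, 2, -1)

Write a = (a_1, ..., a_4) in the standard basis. For each basis vector v_i, ℓ(v_i) = <v_i, a> is a linear equation in the a_j's. Collect the n equations into a matrix system V a = ℓ, where row i of V is v_i (expressed in the standard basis). Since V is invertible (lower-triangular with 1s on the diagonal, up to permutation), solve by back-substitution:
  V =
[[1, 0, 0, 0],
 [0, -1, 1, 1],
 [1, 1, 0, 0],
 [1, -1, 1, 0]]
  V a = (3, 0, 4, 4)
Solving gives a = (3, 1, 2, -1).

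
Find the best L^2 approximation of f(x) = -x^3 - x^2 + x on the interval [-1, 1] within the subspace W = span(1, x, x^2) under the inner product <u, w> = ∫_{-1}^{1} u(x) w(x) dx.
g(x) = -x^2 + 2*x/5

The best approximation g ∈ W is the orthogonal projection of f onto W. Writing g = a_0 + a_1 x + a_2 x^2, the coefficients solve the normal equations G · a = b where
  G_{ij} = <φ_i, φ_j> and b_i = <f, φ_i>, with φ_0 = 1, φ_1 = x, φ_2 = x^2.
G =
  [2, 0, 2/3]
  [0, 2/3, 0]
  [2/3, 0, 2/5],
b = (-2/3, 4/15, -2/5).
Solving gives a_0 = 0, a_1 = 2/5, a_2 = -1, so
  g(x) = -x^2 + 2*x/5.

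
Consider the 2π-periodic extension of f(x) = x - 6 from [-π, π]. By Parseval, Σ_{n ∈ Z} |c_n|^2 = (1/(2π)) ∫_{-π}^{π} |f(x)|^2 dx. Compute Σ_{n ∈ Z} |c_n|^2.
Σ |c_n|^2 = π^2/3 + 36

Expand and integrate term by term over [-π, π]:
  ∫ (x)^2 dx = 1·(2π^3/3); ∫ 2·1·(-6)·x dx = 0 (odd integrand); ∫ (-6)^2 dx = 36·2π.
So (1/(2π)) ∫_{-π}^{π} (x - 6)^2 dx = 1π^2/3 + 36 = π^2/3 + 36.
Parseval ⇒ Σ |c_n|^2 = π^2/3 + 36.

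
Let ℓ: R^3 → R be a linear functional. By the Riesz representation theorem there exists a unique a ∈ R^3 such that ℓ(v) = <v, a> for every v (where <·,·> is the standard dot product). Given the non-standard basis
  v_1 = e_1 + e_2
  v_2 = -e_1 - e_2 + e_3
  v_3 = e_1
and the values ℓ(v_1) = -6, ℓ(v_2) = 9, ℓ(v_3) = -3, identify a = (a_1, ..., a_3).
a = (-3, -3, 3)

Write a = (a_1, ..., a_3) in the standard basis. For each basis vector v_i, ℓ(v_i) = <v_i, a> is a linear equation in the a_j's. Collect the n equations into a matrix system V a = ℓ, where row i of V is v_i (expressed in the standard basis). Since V is invertible (lower-triangular with 1s on the diagonal, up to permutation), solve by back-substitution:
  V =
[[1, 1, 0],
 [-1, -1, 1],
 [1, 0, 0]]
  V a = (-6, 9, -3)
Solving gives a = (-3, -3, 3).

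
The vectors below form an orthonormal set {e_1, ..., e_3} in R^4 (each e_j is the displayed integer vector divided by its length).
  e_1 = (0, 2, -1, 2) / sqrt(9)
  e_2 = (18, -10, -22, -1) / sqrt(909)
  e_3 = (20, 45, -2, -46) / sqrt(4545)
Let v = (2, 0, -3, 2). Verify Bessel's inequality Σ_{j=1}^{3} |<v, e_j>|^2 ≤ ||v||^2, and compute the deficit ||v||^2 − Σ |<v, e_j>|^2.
Σ |<v, e_j>|^2 = 761/45; ||v||^2 = 17; deficit = 4/45

Write each e_j = u_j / sqrt(<u_j, u_j>) where u_j is the displayed integer vector. Then <v, e_j> = <v, u_j> / sqrt(<u_j, u_j>), so |<v, e_j>|^2 = <v, u_j>^2 / <u_j, u_j>.
Coefficients: <v, e_1> = 7/sqrt(9), <v, e_2> = 100/sqrt(909), <v, e_3> = -46/sqrt(4545).
Square and sum: Σ |<v, e_j>|^2 = 761/45.
Compute ||v||^2 = v·v = 17.
Deficit = 17 − 761/45 = 4/45 ≥ 0, confirming Bessel's inequality. (The deficit equals ||v − Σ <v,e_j> e_j||^2, the squared distance from v to span{e_j}.)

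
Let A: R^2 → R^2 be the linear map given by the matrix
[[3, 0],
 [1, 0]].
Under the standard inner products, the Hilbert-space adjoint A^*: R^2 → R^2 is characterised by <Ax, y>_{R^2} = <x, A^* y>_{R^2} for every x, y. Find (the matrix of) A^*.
A^* = A^T =
[[3, 1],
 [0, 0]]

For real matrices with standard dot products, the defining identity <Ax, y> = <x, A^* y> gives (Ax)^T y = x^T (A^*) y, i.e. x^T A^T y = x^T (A^*) y. Since this holds for all x, y, we must have A^* = A^T. Therefore
A^* =
[[3, 1],
 [0, 0]].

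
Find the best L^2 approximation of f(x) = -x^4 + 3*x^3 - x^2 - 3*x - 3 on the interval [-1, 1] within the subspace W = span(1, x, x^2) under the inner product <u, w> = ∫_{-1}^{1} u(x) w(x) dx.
g(x) = -13*x^2/7 - 6*x/5 - 102/35

The best approximation g ∈ W is the orthogonal projection of f onto W. Writing g = a_0 + a_1 x + a_2 x^2, the coefficients solve the normal equations G · a = b where
  G_{ij} = <φ_i, φ_j> and b_i = <f, φ_i>, with φ_0 = 1, φ_1 = x, φ_2 = x^2.
G =
  [2, 0, 2/3]
  [0, 2/3, 0]
  [2/3, 0, 2/5],
b = (-106/15, -4/5, -94/35).
Solving gives a_0 = -102/35, a_1 = -6/5, a_2 = -13/7, so
  g(x) = -13*x^2/7 - 6*x/5 - 102/35.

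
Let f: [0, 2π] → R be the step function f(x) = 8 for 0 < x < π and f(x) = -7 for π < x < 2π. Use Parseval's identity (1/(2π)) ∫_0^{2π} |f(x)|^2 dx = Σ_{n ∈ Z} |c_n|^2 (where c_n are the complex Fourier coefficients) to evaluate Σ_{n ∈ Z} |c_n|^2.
Σ |c_n|^2 = 113/2

Parseval equates the L^2 energy of f (normalised by 1/(2π)) with the ℓ^2 sum of its Fourier coefficients: (1/(2π)) ∫_0^{2π} |f|^2 = Σ |c_n|^2.
Compute the left side: (1/(2π)) [∫_0^π 8^2 dx + ∫_π^{2π} (-7)^2 dx] = (1/(2π)) · (64π + 49π) = (64 + 49)/2 = 113/2.
So Σ_{n ∈ Z} |c_n|^2 = 113/2.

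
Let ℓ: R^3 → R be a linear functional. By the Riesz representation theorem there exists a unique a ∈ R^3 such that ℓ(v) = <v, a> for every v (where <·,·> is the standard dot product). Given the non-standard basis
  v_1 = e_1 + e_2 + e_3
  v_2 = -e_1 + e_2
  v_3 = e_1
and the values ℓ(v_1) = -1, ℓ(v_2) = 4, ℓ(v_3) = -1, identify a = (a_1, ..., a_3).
a = (-1, 3, -3)

Write a = (a_1, ..., a_3) in the standard basis. For each basis vector v_i, ℓ(v_i) = <v_i, a> is a linear equation in the a_j's. Collect the n equations into a matrix system V a = ℓ, where row i of V is v_i (expressed in the standard basis). Since V is invertible (lower-triangular with 1s on the diagonal, up to permutation), solve by back-substitution:
  V =
[[1, 1, 1],
 [-1, 1, 0],
 [1, 0, 0]]
  V a = (-1, 4, -1)
Solving gives a = (-1, 3, -3).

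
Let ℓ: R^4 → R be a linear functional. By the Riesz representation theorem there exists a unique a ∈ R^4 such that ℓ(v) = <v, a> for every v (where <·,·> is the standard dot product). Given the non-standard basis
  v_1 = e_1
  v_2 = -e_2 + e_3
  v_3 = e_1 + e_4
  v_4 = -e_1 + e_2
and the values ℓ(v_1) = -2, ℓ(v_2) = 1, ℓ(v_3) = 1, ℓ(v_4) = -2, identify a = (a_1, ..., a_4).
a = (-2, -4, -3, 3)

Write a = (a_1, ..., a_4) in the standard basis. For each basis vector v_i, ℓ(v_i) = <v_i, a> is a linear equation in the a_j's. Collect the n equations into a matrix system V a = ℓ, where row i of V is v_i (expressed in the standard basis). Since V is invertible (lower-triangular with 1s on the diagonal, up to permutation), solve by back-substitution:
  V =
[[1, 0, 0, 0],
 [0, -1, 1, 0],
 [1, 0, 0, 1],
 [-1, 1, 0, 0]]
  V a = (-2, 1, 1, -2)
Solving gives a = (-2, -4, -3, 3).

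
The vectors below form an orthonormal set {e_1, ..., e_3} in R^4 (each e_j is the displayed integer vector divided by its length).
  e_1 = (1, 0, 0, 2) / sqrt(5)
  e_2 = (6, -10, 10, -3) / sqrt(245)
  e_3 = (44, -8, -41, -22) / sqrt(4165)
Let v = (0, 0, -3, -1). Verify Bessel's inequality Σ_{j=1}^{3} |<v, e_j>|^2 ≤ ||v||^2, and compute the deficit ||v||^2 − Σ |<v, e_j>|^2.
Σ |<v, e_j>|^2 = 150/17; ||v||^2 = 10; deficit = 20/17

Write each e_j = u_j / sqrt(<u_j, u_j>) where u_j is the displayed integer vector. Then <v, e_j> = <v, u_j> / sqrt(<u_j, u_j>), so |<v, e_j>|^2 = <v, u_j>^2 / <u_j, u_j>.
Coefficients: <v, e_1> = -2/sqrt(5), <v, e_2> = -27/sqrt(245), <v, e_3> = 145/sqrt(4165).
Square and sum: Σ |<v, e_j>|^2 = 150/17.
Compute ||v||^2 = v·v = 10.
Deficit = 10 − 150/17 = 20/17 ≥ 0, confirming Bessel's inequality. (The deficit equals ||v − Σ <v,e_j> e_j||^2, the squared distance from v to span{e_j}.)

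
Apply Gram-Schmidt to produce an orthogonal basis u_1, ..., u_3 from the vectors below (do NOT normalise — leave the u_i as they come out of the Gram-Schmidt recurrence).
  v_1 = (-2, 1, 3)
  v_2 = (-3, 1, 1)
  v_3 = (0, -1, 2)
Orthogonal basis:
  u_1 = (-2, 1, 3)
  u_2 = (-11/7, 2/7, -8/7)
  u_3 = (-1/3, -7/6, 1/6)

Apply the Gram-Schmidt recurrence
  u_1 = v_1
  u_i = v_i − Σ_{j<i} ((v_i · u_j) / (u_j · u_j)) · u_j.

Step by step this gives:
  u_1 = (-2, 1, 3)
  u_2 = (-11/7, 2/7, -8/7)
  u_3 = (-1/3, -7/6, 1/6)

Orthogonality check:
  u_2 · u_1 = 0 (should be 0)
  u_3 · u_1 = 0 (should be 0)
  u_3 · u_2 = 0 (should be 0)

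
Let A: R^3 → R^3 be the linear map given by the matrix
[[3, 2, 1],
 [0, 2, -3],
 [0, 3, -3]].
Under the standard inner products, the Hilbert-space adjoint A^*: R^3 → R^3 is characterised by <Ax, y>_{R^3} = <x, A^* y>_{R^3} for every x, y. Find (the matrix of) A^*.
A^* = A^T =
[[3, 0, 0],
 [2, 2, 3],
 [1, -3, -3]]

For real matrices with standard dot products, the defining identity <Ax, y> = <x, A^* y> gives (Ax)^T y = x^T (A^*) y, i.e. x^T A^T y = x^T (A^*) y. Since this holds for all x, y, we must have A^* = A^T. Therefore
A^* =
[[3, 0, 0],
 [2, 2, 3],
 [1, -3, -3]].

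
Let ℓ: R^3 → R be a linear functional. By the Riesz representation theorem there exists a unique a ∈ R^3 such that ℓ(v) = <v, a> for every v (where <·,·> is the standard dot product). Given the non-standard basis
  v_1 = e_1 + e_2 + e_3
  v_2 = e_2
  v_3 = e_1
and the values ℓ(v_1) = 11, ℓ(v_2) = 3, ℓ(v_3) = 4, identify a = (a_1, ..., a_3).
a = (4, 3, 4)

Write a = (a_1, ..., a_3) in the standard basis. For each basis vector v_i, ℓ(v_i) = <v_i, a> is a linear equation in the a_j's. Collect the n equations into a matrix system V a = ℓ, where row i of V is v_i (expressed in the standard basis). Since V is invertible (lower-triangular with 1s on the diagonal, up to permutation), solve by back-substitution:
  V =
[[1, 1, 1],
 [0, 1, 0],
 [1, 0, 0]]
  V a = (11, 3, 4)
Solving gives a = (4, 3, 4).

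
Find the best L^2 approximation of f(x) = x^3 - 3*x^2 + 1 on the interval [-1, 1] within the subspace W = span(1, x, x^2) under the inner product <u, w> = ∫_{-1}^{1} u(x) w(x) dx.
g(x) = -3*x^2 + 3*x/5 + 1

The best approximation g ∈ W is the orthogonal projection of f onto W. Writing g = a_0 + a_1 x + a_2 x^2, the coefficients solve the normal equations G · a = b where
  G_{ij} = <φ_i, φ_j> and b_i = <f, φ_i>, with φ_0 = 1, φ_1 = x, φ_2 = x^2.
G =
  [2, 0, 2/3]
  [0, 2/3, 0]
  [2/3, 0, 2/5],
b = (0, 2/5, -8/15).
Solving gives a_0 = 1, a_1 = 3/5, a_2 = -3, so
  g(x) = -3*x^2 + 3*x/5 + 1.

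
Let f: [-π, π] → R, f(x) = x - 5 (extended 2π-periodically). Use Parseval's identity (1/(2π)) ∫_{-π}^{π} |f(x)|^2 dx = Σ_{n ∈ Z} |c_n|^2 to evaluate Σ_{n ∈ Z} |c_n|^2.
Σ |c_n|^2 = π^2/3 + 25

Expand and integrate term by term over [-π, π]:
  ∫ (x)^2 dx = 1·(2π^3/3); ∫ 2·1·(-5)·x dx = 0 (odd integrand); ∫ (-5)^2 dx = 25·2π.
So (1/(2π)) ∫_{-π}^{π} (x - 5)^2 dx = 1π^2/3 + 25 = π^2/3 + 25.
Parseval ⇒ Σ |c_n|^2 = π^2/3 + 25.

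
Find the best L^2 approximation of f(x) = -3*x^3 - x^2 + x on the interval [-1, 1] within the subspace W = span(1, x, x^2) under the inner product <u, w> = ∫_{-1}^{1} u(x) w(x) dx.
g(x) = -x^2 - 4*x/5

The best approximation g ∈ W is the orthogonal projection of f onto W. Writing g = a_0 + a_1 x + a_2 x^2, the coefficients solve the normal equations G · a = b where
  G_{ij} = <φ_i, φ_j> and b_i = <f, φ_i>, with φ_0 = 1, φ_1 = x, φ_2 = x^2.
G =
  [2, 0, 2/3]
  [0, 2/3, 0]
  [2/3, 0, 2/5],
b = (-2/3, -8/15, -2/5).
Solving gives a_0 = 0, a_1 = -4/5, a_2 = -1, so
  g(x) = -x^2 - 4*x/5.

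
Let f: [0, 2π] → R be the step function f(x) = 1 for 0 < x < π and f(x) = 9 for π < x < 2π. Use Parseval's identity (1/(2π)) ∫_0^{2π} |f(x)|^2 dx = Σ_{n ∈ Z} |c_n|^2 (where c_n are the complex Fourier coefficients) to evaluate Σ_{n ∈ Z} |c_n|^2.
Σ |c_n|^2 = 41

Parseval equates the L^2 energy of f (normalised by 1/(2π)) with the ℓ^2 sum of its Fourier coefficients: (1/(2π)) ∫_0^{2π} |f|^2 = Σ |c_n|^2.
Compute the left side: (1/(2π)) [∫_0^π 1^2 dx + ∫_π^{2π} 9^2 dx] = (1/(2π)) · (1π + 81π) = (1 + 81)/2 = 41.
So Σ_{n ∈ Z} |c_n|^2 = 41.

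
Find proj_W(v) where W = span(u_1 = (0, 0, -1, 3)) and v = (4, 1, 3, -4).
proj_W(v) = (0, 0, 3/2, -9/2)

Set up U = [u_1 | ... | u_1] ∈ R^(4×1). The projector onto W = col(U) is P = U (U^T U)^(-1) U^T.
Compute U^T U =
  [10],
and U^T v = (-15).
Solve U^T U · c = U^T v for the coefficients: c = (-3/2). The projection is proj_W(v) = U c.
Check: (v - proj_W(v)) · u_1 = 0  (should be 0).
Result: proj_W(v) = (0, 0, 3/2, -9/2).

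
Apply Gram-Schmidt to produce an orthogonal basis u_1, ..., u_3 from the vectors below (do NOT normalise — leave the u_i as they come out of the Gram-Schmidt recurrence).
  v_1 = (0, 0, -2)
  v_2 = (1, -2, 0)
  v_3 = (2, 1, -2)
Orthogonal basis:
  u_1 = (0, 0, -2)
  u_2 = (1, -2, 0)
  u_3 = (2, 1, 0)

Apply the Gram-Schmidt recurrence
  u_1 = v_1
  u_i = v_i − Σ_{j<i} ((v_i · u_j) / (u_j · u_j)) · u_j.

Step by step this gives:
  u_1 = (0, 0, -2)
  u_2 = (1, -2, 0)
  u_3 = (2, 1, 0)

Orthogonality check:
  u_2 · u_1 = 0 (should be 0)
  u_3 · u_1 = 0 (should be 0)
  u_3 · u_2 = 0 (should be 0)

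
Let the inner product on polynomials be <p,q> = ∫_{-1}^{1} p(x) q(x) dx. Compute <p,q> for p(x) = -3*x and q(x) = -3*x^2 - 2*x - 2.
<p,q> = 4

Expand the product: p(x)·q(x) = 9*x^3 + 6*x^2 + 6*x.
∫_{-1}^{1} of each monomial x^k gives [2/(k+1) if k even, 0 if k odd]. Integrating term-by-term (or equivalently evaluating the antiderivative F(x) = 9*x^4/4 + 2*x^3 + 3*x^2 at the endpoints):
  F(1) − F(−1) = 29/4 − (13/4) = 4.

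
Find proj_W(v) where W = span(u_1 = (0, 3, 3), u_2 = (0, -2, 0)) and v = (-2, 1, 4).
proj_W(v) = (0, 1, 4)

Set up U = [u_1 | ... | u_2] ∈ R^(3×2). The projector onto W = col(U) is P = U (U^T U)^(-1) U^T.
Compute U^T U =
  [18, -6]
  [-6, 4],
and U^T v = (15, -2).
Solve U^T U · c = U^T v for the coefficients: c = (4/3, 3/2). The projection is proj_W(v) = U c.
Check: (v - proj_W(v)) · u_1 = 0  (should be 0).
Check: (v - proj_W(v)) · u_2 = 0  (should be 0).
Result: proj_W(v) = (0, 1, 4).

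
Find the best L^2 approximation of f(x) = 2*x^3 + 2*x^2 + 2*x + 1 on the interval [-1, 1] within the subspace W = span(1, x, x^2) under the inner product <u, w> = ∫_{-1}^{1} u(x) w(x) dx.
g(x) = 2*x^2 + 16*x/5 + 1

The best approximation g ∈ W is the orthogonal projection of f onto W. Writing g = a_0 + a_1 x + a_2 x^2, the coefficients solve the normal equations G · a = b where
  G_{ij} = <φ_i, φ_j> and b_i = <f, φ_i>, with φ_0 = 1, φ_1 = x, φ_2 = x^2.
G =
  [2, 0, 2/3]
  [0, 2/3, 0]
  [2/3, 0, 2/5],
b = (10/3, 32/15, 22/15).
Solving gives a_0 = 1, a_1 = 16/5, a_2 = 2, so
  g(x) = 2*x^2 + 16*x/5 + 1.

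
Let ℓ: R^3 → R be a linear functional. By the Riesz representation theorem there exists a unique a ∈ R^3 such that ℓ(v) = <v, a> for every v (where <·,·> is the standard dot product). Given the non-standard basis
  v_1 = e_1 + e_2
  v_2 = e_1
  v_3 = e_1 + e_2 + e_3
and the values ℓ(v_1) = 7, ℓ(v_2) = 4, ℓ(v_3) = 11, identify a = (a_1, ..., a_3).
a = (4, 3, 4)

Write a = (a_1, ..., a_3) in the standard basis. For each basis vector v_i, ℓ(v_i) = <v_i, a> is a linear equation in the a_j's. Collect the n equations into a matrix system V a = ℓ, where row i of V is v_i (expressed in the standard basis). Since V is invertible (lower-triangular with 1s on the diagonal, up to permutation), solve by back-substitution:
  V =
[[1, 1, 0],
 [1, 0, 0],
 [1, 1, 1]]
  V a = (7, 4, 11)
Solving gives a = (4, 3, 4).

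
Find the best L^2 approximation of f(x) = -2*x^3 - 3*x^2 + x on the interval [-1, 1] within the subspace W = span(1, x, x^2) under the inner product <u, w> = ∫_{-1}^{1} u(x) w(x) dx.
g(x) = -3*x^2 - x/5

The best approximation g ∈ W is the orthogonal projection of f onto W. Writing g = a_0 + a_1 x + a_2 x^2, the coefficients solve the normal equations G · a = b where
  G_{ij} = <φ_i, φ_j> and b_i = <f, φ_i>, with φ_0 = 1, φ_1 = x, φ_2 = x^2.
G =
  [2, 0, 2/3]
  [0, 2/3, 0]
  [2/3, 0, 2/5],
b = (-2, -2/15, -6/5).
Solving gives a_0 = 0, a_1 = -1/5, a_2 = -3, so
  g(x) = -3*x^2 - x/5.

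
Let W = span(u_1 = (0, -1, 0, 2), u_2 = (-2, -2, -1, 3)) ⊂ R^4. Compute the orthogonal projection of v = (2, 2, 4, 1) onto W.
proj_W(v) = (45/13, 9/13, 45/26, 9/26)

Set up U = [u_1 | ... | u_2] ∈ R^(4×2). The projector onto W = col(U) is P = U (U^T U)^(-1) U^T.
Compute U^T U =
  [5, 8]
  [8, 18],
and U^T v = (0, -9).
Solve U^T U · c = U^T v for the coefficients: c = (36/13, -45/26). The projection is proj_W(v) = U c.
Check: (v - proj_W(v)) · u_1 = 0  (should be 0).
Check: (v - proj_W(v)) · u_2 = 0  (should be 0).
Result: proj_W(v) = (45/13, 9/13, 45/26, 9/26).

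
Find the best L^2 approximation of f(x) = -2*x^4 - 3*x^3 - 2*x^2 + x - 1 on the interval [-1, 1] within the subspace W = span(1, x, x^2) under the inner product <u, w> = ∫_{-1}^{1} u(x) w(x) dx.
g(x) = -26*x^2/7 - 4*x/5 - 29/35

The best approximation g ∈ W is the orthogonal projection of f onto W. Writing g = a_0 + a_1 x + a_2 x^2, the coefficients solve the normal equations G · a = b where
  G_{ij} = <φ_i, φ_j> and b_i = <f, φ_i>, with φ_0 = 1, φ_1 = x, φ_2 = x^2.
G =
  [2, 0, 2/3]
  [0, 2/3, 0]
  [2/3, 0, 2/5],
b = (-62/15, -8/15, -214/105).
Solving gives a_0 = -29/35, a_1 = -4/5, a_2 = -26/7, so
  g(x) = -26*x^2/7 - 4*x/5 - 29/35.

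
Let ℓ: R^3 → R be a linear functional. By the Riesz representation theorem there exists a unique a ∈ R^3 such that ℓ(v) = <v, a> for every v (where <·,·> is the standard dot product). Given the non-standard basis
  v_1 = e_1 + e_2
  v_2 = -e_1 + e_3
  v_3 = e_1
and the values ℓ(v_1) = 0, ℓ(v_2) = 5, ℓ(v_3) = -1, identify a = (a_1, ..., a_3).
a = (-1, 1, 4)

Write a = (a_1, ..., a_3) in the standard basis. For each basis vector v_i, ℓ(v_i) = <v_i, a> is a linear equation in the a_j's. Collect the n equations into a matrix system V a = ℓ, where row i of V is v_i (expressed in the standard basis). Since V is invertible (lower-triangular with 1s on the diagonal, up to permutation), solve by back-substitution:
  V =
[[1, 1, 0],
 [-1, 0, 1],
 [1, 0, 0]]
  V a = (0, 5, -1)
Solving gives a = (-1, 1, 4).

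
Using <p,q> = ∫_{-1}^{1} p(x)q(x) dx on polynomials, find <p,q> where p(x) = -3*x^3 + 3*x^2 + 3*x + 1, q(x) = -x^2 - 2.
<p,q> = -148/15

Expand the product: p(x)·q(x) = 3*x^5 - 3*x^4 + 3*x^3 - 7*x^2 - 6*x - 2.
∫_{-1}^{1} of each monomial x^k gives [2/(k+1) if k even, 0 if k odd]. Integrating term-by-term (or equivalently evaluating the antiderivative F(x) = x^6/2 - 3*x^5/5 + 3*x^4/4 - 7*x^3/3 - 3*x^2 - 2*x at the endpoints):
  F(1) − F(−1) = -401/60 − (191/60) = -148/15.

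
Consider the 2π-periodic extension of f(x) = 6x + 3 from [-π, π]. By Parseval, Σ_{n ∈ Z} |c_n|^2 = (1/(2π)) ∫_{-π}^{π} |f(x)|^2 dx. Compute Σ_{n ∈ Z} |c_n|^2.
Σ |c_n|^2 = 12π^2 + 9

Expand and integrate term by term over [-π, π]:
  ∫ (6x)^2 dx = 36·(2π^3/3); ∫ 2·6·(3)·x dx = 0 (odd integrand); ∫ 3^2 dx = 9·2π.
So (1/(2π)) ∫_{-π}^{π} (6x + 3)^2 dx = 36π^2/3 + 9 = 12π^2 + 9.
Parseval ⇒ Σ |c_n|^2 = 12π^2 + 9.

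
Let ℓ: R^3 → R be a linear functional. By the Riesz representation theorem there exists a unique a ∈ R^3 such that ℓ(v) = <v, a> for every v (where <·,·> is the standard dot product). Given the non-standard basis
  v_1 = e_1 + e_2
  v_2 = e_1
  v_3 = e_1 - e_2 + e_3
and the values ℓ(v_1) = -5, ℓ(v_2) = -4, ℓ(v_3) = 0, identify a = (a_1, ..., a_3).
a = (-4, -1, 3)

Write a = (a_1, ..., a_3) in the standard basis. For each basis vector v_i, ℓ(v_i) = <v_i, a> is a linear equation in the a_j's. Collect the n equations into a matrix system V a = ℓ, where row i of V is v_i (expressed in the standard basis). Since V is invertible (lower-triangular with 1s on the diagonal, up to permutation), solve by back-substitution:
  V =
[[1, 1, 0],
 [1, 0, 0],
 [1, -1, 1]]
  V a = (-5, -4, 0)
Solving gives a = (-4, -1, 3).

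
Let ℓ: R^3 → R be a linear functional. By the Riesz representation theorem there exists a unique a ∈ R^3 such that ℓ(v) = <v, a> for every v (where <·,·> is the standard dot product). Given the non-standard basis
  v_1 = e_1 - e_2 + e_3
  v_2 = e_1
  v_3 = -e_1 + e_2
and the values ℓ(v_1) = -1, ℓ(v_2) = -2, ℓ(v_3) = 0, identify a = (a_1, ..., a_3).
a = (-2, -2, -1)

Write a = (a_1, ..., a_3) in the standard basis. For each basis vector v_i, ℓ(v_i) = <v_i, a> is a linear equation in the a_j's. Collect the n equations into a matrix system V a = ℓ, where row i of V is v_i (expressed in the standard basis). Since V is invertible (lower-triangular with 1s on the diagonal, up to permutation), solve by back-substitution:
  V =
[[1, -1, 1],
 [1, 0, 0],
 [-1, 1, 0]]
  V a = (-1, -2, 0)
Solving gives a = (-2, -2, -1).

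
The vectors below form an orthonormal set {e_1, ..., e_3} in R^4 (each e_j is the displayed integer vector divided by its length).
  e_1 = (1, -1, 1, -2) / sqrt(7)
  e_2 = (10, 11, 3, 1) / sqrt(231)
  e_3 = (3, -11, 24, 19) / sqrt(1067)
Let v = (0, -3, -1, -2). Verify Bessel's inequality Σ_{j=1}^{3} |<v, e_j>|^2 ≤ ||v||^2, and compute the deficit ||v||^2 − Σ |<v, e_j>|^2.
Σ |<v, e_j>|^2 = 3545/291; ||v||^2 = 14; deficit = 529/291

Write each e_j = u_j / sqrt(<u_j, u_j>) where u_j is the displayed integer vector. Then <v, e_j> = <v, u_j> / sqrt(<u_j, u_j>), so |<v, e_j>|^2 = <v, u_j>^2 / <u_j, u_j>.
Coefficients: <v, e_1> = 6/sqrt(7), <v, e_2> = -38/sqrt(231), <v, e_3> = -29/sqrt(1067).
Square and sum: Σ |<v, e_j>|^2 = 3545/291.
Compute ||v||^2 = v·v = 14.
Deficit = 14 − 3545/291 = 529/291 ≥ 0, confirming Bessel's inequality. (The deficit equals ||v − Σ <v,e_j> e_j||^2, the squared distance from v to span{e_j}.)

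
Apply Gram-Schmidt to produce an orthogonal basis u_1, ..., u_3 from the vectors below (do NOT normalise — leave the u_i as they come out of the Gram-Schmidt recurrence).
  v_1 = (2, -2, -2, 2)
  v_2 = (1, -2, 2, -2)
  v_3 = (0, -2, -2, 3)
Orthogonal basis:
  u_1 = (2, -2, -2, 2)
  u_2 = (5/4, -9/4, 7/4, -7/4)
  u_3 = (-4/3, -1, 1/3, 2/3)

Apply the Gram-Schmidt recurrence
  u_1 = v_1
  u_i = v_i − Σ_{j<i} ((v_i · u_j) / (u_j · u_j)) · u_j.

Step by step this gives:
  u_1 = (2, -2, -2, 2)
  u_2 = (5/4, -9/4, 7/4, -7/4)
  u_3 = (-4/3, -1, 1/3, 2/3)

Orthogonality check:
  u_2 · u_1 = 0 (should be 0)
  u_3 · u_1 = 0 (should be 0)
  u_3 · u_2 = 0 (should be 0)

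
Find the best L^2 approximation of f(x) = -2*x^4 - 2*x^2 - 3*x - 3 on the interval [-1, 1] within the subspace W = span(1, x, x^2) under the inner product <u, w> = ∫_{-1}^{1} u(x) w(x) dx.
g(x) = -26*x^2/7 - 3*x - 99/35

The best approximation g ∈ W is the orthogonal projection of f onto W. Writing g = a_0 + a_1 x + a_2 x^2, the coefficients solve the normal equations G · a = b where
  G_{ij} = <φ_i, φ_j> and b_i = <f, φ_i>, with φ_0 = 1, φ_1 = x, φ_2 = x^2.
G =
  [2, 0, 2/3]
  [0, 2/3, 0]
  [2/3, 0, 2/5],
b = (-122/15, -2, -118/35).
Solving gives a_0 = -99/35, a_1 = -3, a_2 = -26/7, so
  g(x) = -26*x^2/7 - 3*x - 99/35.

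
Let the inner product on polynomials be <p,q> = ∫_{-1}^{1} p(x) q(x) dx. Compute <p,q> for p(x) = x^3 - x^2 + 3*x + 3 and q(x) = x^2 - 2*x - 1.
<p,q> = -128/15

Expand the product: p(x)·q(x) = x^5 - 3*x^4 + 4*x^3 - 2*x^2 - 9*x - 3.
∫_{-1}^{1} of each monomial x^k gives [2/(k+1) if k even, 0 if k odd]. Integrating term-by-term (or equivalently evaluating the antiderivative F(x) = x^6/6 - 3*x^5/5 + x^4 - 2*x^3/3 - 9*x^2/2 - 3*x at the endpoints):
  F(1) − F(−1) = -38/5 − (14/15) = -128/15.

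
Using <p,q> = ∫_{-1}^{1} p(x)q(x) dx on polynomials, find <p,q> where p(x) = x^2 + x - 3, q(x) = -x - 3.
<p,q> = 46/3

Expand the product: p(x)·q(x) = -x^3 - 4*x^2 + 9.
∫_{-1}^{1} of each monomial x^k gives [2/(k+1) if k even, 0 if k odd]. Integrating term-by-term (or equivalently evaluating the antiderivative F(x) = -x^4/4 - 4*x^3/3 + 9*x at the endpoints):
  F(1) − F(−1) = 89/12 − (-95/12) = 46/3.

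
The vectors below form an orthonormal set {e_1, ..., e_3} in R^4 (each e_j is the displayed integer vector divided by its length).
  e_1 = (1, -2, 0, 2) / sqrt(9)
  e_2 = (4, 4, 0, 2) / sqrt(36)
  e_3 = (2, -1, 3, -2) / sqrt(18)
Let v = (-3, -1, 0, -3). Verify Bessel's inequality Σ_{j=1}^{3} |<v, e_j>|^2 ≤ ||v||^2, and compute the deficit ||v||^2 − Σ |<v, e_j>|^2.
Σ |<v, e_j>|^2 = 341/18; ||v||^2 = 19; deficit = 1/18

Write each e_j = u_j / sqrt(<u_j, u_j>) where u_j is the displayed integer vector. Then <v, e_j> = <v, u_j> / sqrt(<u_j, u_j>), so |<v, e_j>|^2 = <v, u_j>^2 / <u_j, u_j>.
Coefficients: <v, e_1> = -7/sqrt(9), <v, e_2> = -22/sqrt(36), <v, e_3> = 1/sqrt(18).
Square and sum: Σ |<v, e_j>|^2 = 341/18.
Compute ||v||^2 = v·v = 19.
Deficit = 19 − 341/18 = 1/18 ≥ 0, confirming Bessel's inequality. (The deficit equals ||v − Σ <v,e_j> e_j||^2, the squared distance from v to span{e_j}.)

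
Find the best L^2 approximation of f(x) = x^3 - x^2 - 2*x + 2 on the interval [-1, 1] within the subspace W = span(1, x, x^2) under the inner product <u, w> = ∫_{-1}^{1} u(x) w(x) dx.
g(x) = -x^2 - 7*x/5 + 2

The best approximation g ∈ W is the orthogonal projection of f onto W. Writing g = a_0 + a_1 x + a_2 x^2, the coefficients solve the normal equations G · a = b where
  G_{ij} = <φ_i, φ_j> and b_i = <f, φ_i>, with φ_0 = 1, φ_1 = x, φ_2 = x^2.
G =
  [2, 0, 2/3]
  [0, 2/3, 0]
  [2/3, 0, 2/5],
b = (10/3, -14/15, 14/15).
Solving gives a_0 = 2, a_1 = -7/5, a_2 = -1, so
  g(x) = -x^2 - 7*x/5 + 2.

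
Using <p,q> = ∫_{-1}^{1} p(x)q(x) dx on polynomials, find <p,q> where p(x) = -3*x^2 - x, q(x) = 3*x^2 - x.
<p,q> = -44/15

Expand the product: p(x)·q(x) = -9*x^4 + x^2.
∫_{-1}^{1} of each monomial x^k gives [2/(k+1) if k even, 0 if k odd]. Integrating term-by-term (or equivalently evaluating the antiderivative F(x) = -9*x^5/5 + x^3/3 at the endpoints):
  F(1) − F(−1) = -22/15 − (22/15) = -44/15.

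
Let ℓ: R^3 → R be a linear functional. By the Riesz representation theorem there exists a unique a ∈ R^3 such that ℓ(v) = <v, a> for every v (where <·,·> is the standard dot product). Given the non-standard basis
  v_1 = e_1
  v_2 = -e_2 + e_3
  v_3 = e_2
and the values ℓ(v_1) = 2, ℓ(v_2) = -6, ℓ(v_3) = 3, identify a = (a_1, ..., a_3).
a = (2, 3, -3)

Write a = (a_1, ..., a_3) in the standard basis. For each basis vector v_i, ℓ(v_i) = <v_i, a> is a linear equation in the a_j's. Collect the n equations into a matrix system V a = ℓ, where row i of V is v_i (expressed in the standard basis). Since V is invertible (lower-triangular with 1s on the diagonal, up to permutation), solve by back-substitution:
  V =
[[1, 0, 0],
 [0, -1, 1],
 [0, 1, 0]]
  V a = (2, -6, 3)
Solving gives a = (2, 3, -3).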